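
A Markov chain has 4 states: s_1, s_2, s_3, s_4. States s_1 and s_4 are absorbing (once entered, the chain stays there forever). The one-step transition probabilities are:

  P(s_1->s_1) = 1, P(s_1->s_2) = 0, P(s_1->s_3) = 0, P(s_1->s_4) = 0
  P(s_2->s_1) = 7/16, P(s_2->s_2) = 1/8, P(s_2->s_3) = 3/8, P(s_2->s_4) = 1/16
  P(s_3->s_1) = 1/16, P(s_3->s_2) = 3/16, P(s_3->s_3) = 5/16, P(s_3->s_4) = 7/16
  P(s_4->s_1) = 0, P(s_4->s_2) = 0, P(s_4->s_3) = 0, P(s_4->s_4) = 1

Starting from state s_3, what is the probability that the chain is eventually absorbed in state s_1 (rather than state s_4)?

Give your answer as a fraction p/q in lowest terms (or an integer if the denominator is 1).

Let a_i = P(absorbed in s_1 | start in state i).
Boundary conditions: a_s_1 = 1, a_s_4 = 0.
For each transient state i, a_i = sum_j P(i->j) * a_j:
  a_s_2 = 7/16*a_s_1 + 1/8*a_s_2 + 3/8*a_s_3 + 1/16*a_s_4
  a_s_3 = 1/16*a_s_1 + 3/16*a_s_2 + 5/16*a_s_3 + 7/16*a_s_4

Substituting a_s_1 = 1 and a_s_4 = 0, rearrange to (I - Q) a = r where r[i] = P(i -> s_1):
  [7/8, -3/8] . (a_s_2, a_s_3) = 7/16
  [-3/16, 11/16] . (a_s_2, a_s_3) = 1/16

Solving yields:
  a_s_2 = 83/136
  a_s_3 = 35/136

Starting state is s_3, so the absorption probability is a_s_3 = 35/136.

Answer: 35/136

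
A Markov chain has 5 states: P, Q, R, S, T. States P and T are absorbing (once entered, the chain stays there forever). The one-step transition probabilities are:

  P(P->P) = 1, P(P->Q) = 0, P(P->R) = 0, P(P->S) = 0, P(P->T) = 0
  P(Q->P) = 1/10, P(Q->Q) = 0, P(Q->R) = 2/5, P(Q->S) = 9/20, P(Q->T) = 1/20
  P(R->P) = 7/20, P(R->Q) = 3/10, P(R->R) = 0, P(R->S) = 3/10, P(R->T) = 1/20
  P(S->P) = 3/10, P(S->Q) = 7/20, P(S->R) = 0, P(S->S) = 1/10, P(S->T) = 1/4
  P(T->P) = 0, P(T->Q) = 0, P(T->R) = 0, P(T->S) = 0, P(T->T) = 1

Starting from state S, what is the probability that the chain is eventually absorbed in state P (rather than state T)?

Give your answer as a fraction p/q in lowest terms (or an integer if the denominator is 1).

Let a_i = P(absorbed in P | start in state i).
Boundary conditions: a_P = 1, a_T = 0.
For each transient state i, a_i = sum_j P(i->j) * a_j:
  a_Q = 1/10*a_P + 0*a_Q + 2/5*a_R + 9/20*a_S + 1/20*a_T
  a_R = 7/20*a_P + 3/10*a_Q + 0*a_R + 3/10*a_S + 1/20*a_T
  a_S = 3/10*a_P + 7/20*a_Q + 0*a_R + 1/10*a_S + 1/4*a_T

Substituting a_P = 1 and a_T = 0, rearrange to (I - Q) a = r where r[i] = P(i -> P):
  [1, -2/5, -9/20] . (a_Q, a_R, a_S) = 1/10
  [-3/10, 1, -3/10] . (a_Q, a_R, a_S) = 7/20
  [-7/20, 0, 9/10] . (a_Q, a_R, a_S) = 3/10

Solving yields:
  a_Q = 258/395
  a_R = 1141/1580
  a_S = 232/395

Starting state is S, so the absorption probability is a_S = 232/395.

Answer: 232/395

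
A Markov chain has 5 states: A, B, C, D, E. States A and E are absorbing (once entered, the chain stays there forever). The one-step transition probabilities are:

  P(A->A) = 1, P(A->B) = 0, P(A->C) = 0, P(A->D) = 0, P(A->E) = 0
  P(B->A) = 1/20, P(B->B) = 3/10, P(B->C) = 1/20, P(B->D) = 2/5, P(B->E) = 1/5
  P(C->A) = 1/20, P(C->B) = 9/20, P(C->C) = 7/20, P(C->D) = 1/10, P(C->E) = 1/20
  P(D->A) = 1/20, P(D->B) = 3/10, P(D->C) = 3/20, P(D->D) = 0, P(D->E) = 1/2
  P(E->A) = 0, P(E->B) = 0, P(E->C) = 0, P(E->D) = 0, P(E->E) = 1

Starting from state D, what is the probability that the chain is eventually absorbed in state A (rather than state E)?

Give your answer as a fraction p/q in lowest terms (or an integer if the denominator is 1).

Answer: 163/1262

Derivation:
Let a_i = P(absorbed in A | start in state i).
Boundary conditions: a_A = 1, a_E = 0.
For each transient state i, a_i = sum_j P(i->j) * a_j:
  a_B = 1/20*a_A + 3/10*a_B + 1/20*a_C + 2/5*a_D + 1/5*a_E
  a_C = 1/20*a_A + 9/20*a_B + 7/20*a_C + 1/10*a_D + 1/20*a_E
  a_D = 1/20*a_A + 3/10*a_B + 3/20*a_C + 0*a_D + 1/2*a_E

Substituting a_A = 1 and a_E = 0, rearrange to (I - Q) a = r where r[i] = P(i -> A):
  [7/10, -1/20, -2/5] . (a_B, a_C, a_D) = 1/20
  [-9/20, 13/20, -1/10] . (a_B, a_C, a_D) = 1/20
  [-3/10, -3/20, 1] . (a_B, a_C, a_D) = 1/20

Solving yields:
  a_B = 101/631
  a_C = 131/631
  a_D = 163/1262

Starting state is D, so the absorption probability is a_D = 163/1262.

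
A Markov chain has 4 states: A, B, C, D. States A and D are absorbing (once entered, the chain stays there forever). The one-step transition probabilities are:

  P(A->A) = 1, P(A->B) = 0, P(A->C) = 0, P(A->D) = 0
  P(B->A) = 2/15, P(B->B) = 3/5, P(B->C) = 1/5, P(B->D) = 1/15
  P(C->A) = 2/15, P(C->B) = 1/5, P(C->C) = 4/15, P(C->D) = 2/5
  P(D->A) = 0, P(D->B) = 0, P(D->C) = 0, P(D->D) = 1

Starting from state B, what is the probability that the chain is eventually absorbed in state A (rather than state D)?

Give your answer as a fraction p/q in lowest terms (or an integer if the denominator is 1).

Answer: 28/57

Derivation:
Let a_i = P(absorbed in A | start in state i).
Boundary conditions: a_A = 1, a_D = 0.
For each transient state i, a_i = sum_j P(i->j) * a_j:
  a_B = 2/15*a_A + 3/5*a_B + 1/5*a_C + 1/15*a_D
  a_C = 2/15*a_A + 1/5*a_B + 4/15*a_C + 2/5*a_D

Substituting a_A = 1 and a_D = 0, rearrange to (I - Q) a = r where r[i] = P(i -> A):
  [2/5, -1/5] . (a_B, a_C) = 2/15
  [-1/5, 11/15] . (a_B, a_C) = 2/15

Solving yields:
  a_B = 28/57
  a_C = 6/19

Starting state is B, so the absorption probability is a_B = 28/57.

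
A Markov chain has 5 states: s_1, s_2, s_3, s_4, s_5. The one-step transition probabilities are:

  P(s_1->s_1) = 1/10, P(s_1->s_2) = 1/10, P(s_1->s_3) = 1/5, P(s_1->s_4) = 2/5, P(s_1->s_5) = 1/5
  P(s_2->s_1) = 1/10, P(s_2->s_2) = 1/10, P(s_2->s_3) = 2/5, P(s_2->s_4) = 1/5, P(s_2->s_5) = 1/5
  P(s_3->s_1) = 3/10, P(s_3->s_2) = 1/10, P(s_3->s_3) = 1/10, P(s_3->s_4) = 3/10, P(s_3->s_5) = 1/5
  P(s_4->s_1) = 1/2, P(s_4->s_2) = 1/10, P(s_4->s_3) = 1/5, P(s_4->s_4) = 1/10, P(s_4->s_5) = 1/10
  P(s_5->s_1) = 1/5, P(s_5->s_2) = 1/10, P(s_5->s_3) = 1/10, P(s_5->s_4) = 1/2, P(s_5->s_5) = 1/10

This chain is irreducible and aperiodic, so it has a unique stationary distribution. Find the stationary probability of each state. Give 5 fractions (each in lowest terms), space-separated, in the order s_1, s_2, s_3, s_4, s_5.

The stationary distribution satisfies pi = pi * P, i.e.:
  pi_s_1 = 1/10*pi_s_1 + 1/10*pi_s_2 + 3/10*pi_s_3 + 1/2*pi_s_4 + 1/5*pi_s_5
  pi_s_2 = 1/10*pi_s_1 + 1/10*pi_s_2 + 1/10*pi_s_3 + 1/10*pi_s_4 + 1/10*pi_s_5
  pi_s_3 = 1/5*pi_s_1 + 2/5*pi_s_2 + 1/10*pi_s_3 + 1/5*pi_s_4 + 1/10*pi_s_5
  pi_s_4 = 2/5*pi_s_1 + 1/5*pi_s_2 + 3/10*pi_s_3 + 1/10*pi_s_4 + 1/2*pi_s_5
  pi_s_5 = 1/5*pi_s_1 + 1/5*pi_s_2 + 1/5*pi_s_3 + 1/10*pi_s_4 + 1/10*pi_s_5
with normalization: pi_s_1 + pi_s_2 + pi_s_3 + pi_s_4 + pi_s_5 = 1.

Using the first 4 balance equations plus normalization, the linear system A*pi = b is:
  [-9/10, 1/10, 3/10, 1/2, 1/5] . pi = 0
  [1/10, -9/10, 1/10, 1/10, 1/10] . pi = 0
  [1/5, 2/5, -9/10, 1/5, 1/10] . pi = 0
  [2/5, 1/5, 3/10, -9/10, 1/2] . pi = 0
  [1, 1, 1, 1, 1] . pi = 1

Solving yields:
  pi_s_1 = 4259/15850
  pi_s_2 = 1/10
  pi_s_3 = 1473/7925
  pi_s_4 = 2298/7925
  pi_s_5 = 1232/7925

Verification (pi * P):
  4259/15850*1/10 + 1/10*1/10 + 1473/7925*3/10 + 2298/7925*1/2 + 1232/7925*1/5 = 4259/15850 = pi_s_1  (ok)
  4259/15850*1/10 + 1/10*1/10 + 1473/7925*1/10 + 2298/7925*1/10 + 1232/7925*1/10 = 1/10 = pi_s_2  (ok)
  4259/15850*1/5 + 1/10*2/5 + 1473/7925*1/10 + 2298/7925*1/5 + 1232/7925*1/10 = 1473/7925 = pi_s_3  (ok)
  4259/15850*2/5 + 1/10*1/5 + 1473/7925*3/10 + 2298/7925*1/10 + 1232/7925*1/2 = 2298/7925 = pi_s_4  (ok)
  4259/15850*1/5 + 1/10*1/5 + 1473/7925*1/5 + 2298/7925*1/10 + 1232/7925*1/10 = 1232/7925 = pi_s_5  (ok)

Answer: 4259/15850 1/10 1473/7925 2298/7925 1232/7925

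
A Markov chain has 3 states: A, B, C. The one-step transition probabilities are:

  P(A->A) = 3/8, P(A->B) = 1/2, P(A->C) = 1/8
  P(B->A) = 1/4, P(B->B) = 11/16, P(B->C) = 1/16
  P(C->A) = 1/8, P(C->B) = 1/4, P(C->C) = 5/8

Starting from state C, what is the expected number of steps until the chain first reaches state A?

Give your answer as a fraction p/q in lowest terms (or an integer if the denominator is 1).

Let h_i = expected steps to first reach A from state i.
Boundary: h_A = 0.
First-step equations for the other states:
  h_B = 1 + 1/4*h_A + 11/16*h_B + 1/16*h_C
  h_C = 1 + 1/8*h_A + 1/4*h_B + 5/8*h_C

Substituting h_A = 0 and rearranging gives the linear system (I - Q) h = 1:
  [5/16, -1/16] . (h_B, h_C) = 1
  [-1/4, 3/8] . (h_B, h_C) = 1

Solving yields:
  h_B = 56/13
  h_C = 72/13

Starting state is C, so the expected hitting time is h_C = 72/13.

Answer: 72/13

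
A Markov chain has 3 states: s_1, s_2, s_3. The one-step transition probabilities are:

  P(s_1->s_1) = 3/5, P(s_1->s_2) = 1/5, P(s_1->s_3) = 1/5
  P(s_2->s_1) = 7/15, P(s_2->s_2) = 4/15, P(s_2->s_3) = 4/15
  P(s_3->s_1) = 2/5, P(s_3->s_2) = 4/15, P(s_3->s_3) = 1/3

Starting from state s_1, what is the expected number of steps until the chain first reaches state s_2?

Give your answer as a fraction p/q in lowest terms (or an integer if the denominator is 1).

Answer: 65/14

Derivation:
Let h_i = expected steps to first reach s_2 from state i.
Boundary: h_s_2 = 0.
First-step equations for the other states:
  h_s_1 = 1 + 3/5*h_s_1 + 1/5*h_s_2 + 1/5*h_s_3
  h_s_3 = 1 + 2/5*h_s_1 + 4/15*h_s_2 + 1/3*h_s_3

Substituting h_s_2 = 0 and rearranging gives the linear system (I - Q) h = 1:
  [2/5, -1/5] . (h_s_1, h_s_3) = 1
  [-2/5, 2/3] . (h_s_1, h_s_3) = 1

Solving yields:
  h_s_1 = 65/14
  h_s_3 = 30/7

Starting state is s_1, so the expected hitting time is h_s_1 = 65/14.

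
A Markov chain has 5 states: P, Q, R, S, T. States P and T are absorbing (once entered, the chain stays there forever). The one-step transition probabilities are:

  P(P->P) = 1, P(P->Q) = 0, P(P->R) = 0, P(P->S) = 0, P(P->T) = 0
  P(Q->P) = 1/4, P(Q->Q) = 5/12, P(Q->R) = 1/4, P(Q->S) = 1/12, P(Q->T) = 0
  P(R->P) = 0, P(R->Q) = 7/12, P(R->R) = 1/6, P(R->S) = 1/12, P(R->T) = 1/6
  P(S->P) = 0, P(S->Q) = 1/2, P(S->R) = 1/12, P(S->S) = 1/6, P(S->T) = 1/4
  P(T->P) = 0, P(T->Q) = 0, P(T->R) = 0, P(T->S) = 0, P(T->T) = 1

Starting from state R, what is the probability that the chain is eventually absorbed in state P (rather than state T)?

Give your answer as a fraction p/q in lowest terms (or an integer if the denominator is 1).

Answer: 114/199

Derivation:
Let a_i = P(absorbed in P | start in state i).
Boundary conditions: a_P = 1, a_T = 0.
For each transient state i, a_i = sum_j P(i->j) * a_j:
  a_Q = 1/4*a_P + 5/12*a_Q + 1/4*a_R + 1/12*a_S + 0*a_T
  a_R = 0*a_P + 7/12*a_Q + 1/6*a_R + 1/12*a_S + 1/6*a_T
  a_S = 0*a_P + 1/2*a_Q + 1/12*a_R + 1/6*a_S + 1/4*a_T

Substituting a_P = 1 and a_T = 0, rearrange to (I - Q) a = r where r[i] = P(i -> P):
  [7/12, -1/4, -1/12] . (a_Q, a_R, a_S) = 1/4
  [-7/12, 5/6, -1/12] . (a_Q, a_R, a_S) = 0
  [-1/2, -1/12, 5/6] . (a_Q, a_R, a_S) = 0

Solving yields:
  a_Q = 297/398
  a_R = 114/199
  a_S = 201/398

Starting state is R, so the absorption probability is a_R = 114/199.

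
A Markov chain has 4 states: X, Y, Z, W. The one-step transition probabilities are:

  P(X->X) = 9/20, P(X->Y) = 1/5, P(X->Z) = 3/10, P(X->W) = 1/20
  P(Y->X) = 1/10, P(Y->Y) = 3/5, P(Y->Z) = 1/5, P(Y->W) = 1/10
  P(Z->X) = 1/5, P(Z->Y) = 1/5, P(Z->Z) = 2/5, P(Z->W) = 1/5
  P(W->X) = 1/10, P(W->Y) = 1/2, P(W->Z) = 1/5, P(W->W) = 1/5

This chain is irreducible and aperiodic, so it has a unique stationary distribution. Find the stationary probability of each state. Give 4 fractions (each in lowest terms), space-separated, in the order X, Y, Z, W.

Answer: 10/51 61/153 14/51 20/153

Derivation:
The stationary distribution satisfies pi = pi * P, i.e.:
  pi_X = 9/20*pi_X + 1/10*pi_Y + 1/5*pi_Z + 1/10*pi_W
  pi_Y = 1/5*pi_X + 3/5*pi_Y + 1/5*pi_Z + 1/2*pi_W
  pi_Z = 3/10*pi_X + 1/5*pi_Y + 2/5*pi_Z + 1/5*pi_W
  pi_W = 1/20*pi_X + 1/10*pi_Y + 1/5*pi_Z + 1/5*pi_W
with normalization: pi_X + pi_Y + pi_Z + pi_W = 1.

Using the first 3 balance equations plus normalization, the linear system A*pi = b is:
  [-11/20, 1/10, 1/5, 1/10] . pi = 0
  [1/5, -2/5, 1/5, 1/2] . pi = 0
  [3/10, 1/5, -3/5, 1/5] . pi = 0
  [1, 1, 1, 1] . pi = 1

Solving yields:
  pi_X = 10/51
  pi_Y = 61/153
  pi_Z = 14/51
  pi_W = 20/153

Verification (pi * P):
  10/51*9/20 + 61/153*1/10 + 14/51*1/5 + 20/153*1/10 = 10/51 = pi_X  (ok)
  10/51*1/5 + 61/153*3/5 + 14/51*1/5 + 20/153*1/2 = 61/153 = pi_Y  (ok)
  10/51*3/10 + 61/153*1/5 + 14/51*2/5 + 20/153*1/5 = 14/51 = pi_Z  (ok)
  10/51*1/20 + 61/153*1/10 + 14/51*1/5 + 20/153*1/5 = 20/153 = pi_W  (ok)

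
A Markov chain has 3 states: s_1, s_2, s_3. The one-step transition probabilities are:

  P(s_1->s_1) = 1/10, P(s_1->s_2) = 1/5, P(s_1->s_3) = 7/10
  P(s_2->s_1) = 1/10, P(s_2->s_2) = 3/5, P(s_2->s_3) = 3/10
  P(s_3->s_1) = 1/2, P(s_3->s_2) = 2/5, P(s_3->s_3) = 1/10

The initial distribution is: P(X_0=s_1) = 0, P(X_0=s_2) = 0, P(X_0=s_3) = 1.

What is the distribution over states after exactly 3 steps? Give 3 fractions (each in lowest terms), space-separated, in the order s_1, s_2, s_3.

Answer: 73/250 56/125 13/50

Derivation:
Propagating the distribution step by step (d_{t+1} = d_t * P):
d_0 = (s_1=0, s_2=0, s_3=1)
  d_1[s_1] = 0*1/10 + 0*1/10 + 1*1/2 = 1/2
  d_1[s_2] = 0*1/5 + 0*3/5 + 1*2/5 = 2/5
  d_1[s_3] = 0*7/10 + 0*3/10 + 1*1/10 = 1/10
d_1 = (s_1=1/2, s_2=2/5, s_3=1/10)
  d_2[s_1] = 1/2*1/10 + 2/5*1/10 + 1/10*1/2 = 7/50
  d_2[s_2] = 1/2*1/5 + 2/5*3/5 + 1/10*2/5 = 19/50
  d_2[s_3] = 1/2*7/10 + 2/5*3/10 + 1/10*1/10 = 12/25
d_2 = (s_1=7/50, s_2=19/50, s_3=12/25)
  d_3[s_1] = 7/50*1/10 + 19/50*1/10 + 12/25*1/2 = 73/250
  d_3[s_2] = 7/50*1/5 + 19/50*3/5 + 12/25*2/5 = 56/125
  d_3[s_3] = 7/50*7/10 + 19/50*3/10 + 12/25*1/10 = 13/50
d_3 = (s_1=73/250, s_2=56/125, s_3=13/50)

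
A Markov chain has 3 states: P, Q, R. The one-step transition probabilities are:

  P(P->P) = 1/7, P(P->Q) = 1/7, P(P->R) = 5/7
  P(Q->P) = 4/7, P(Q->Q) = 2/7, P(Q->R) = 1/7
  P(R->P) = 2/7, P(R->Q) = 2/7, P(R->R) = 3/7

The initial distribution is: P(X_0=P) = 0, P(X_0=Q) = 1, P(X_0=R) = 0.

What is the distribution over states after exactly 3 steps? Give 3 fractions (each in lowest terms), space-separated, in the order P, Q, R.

Answer: 104/343 12/49 155/343

Derivation:
Propagating the distribution step by step (d_{t+1} = d_t * P):
d_0 = (P=0, Q=1, R=0)
  d_1[P] = 0*1/7 + 1*4/7 + 0*2/7 = 4/7
  d_1[Q] = 0*1/7 + 1*2/7 + 0*2/7 = 2/7
  d_1[R] = 0*5/7 + 1*1/7 + 0*3/7 = 1/7
d_1 = (P=4/7, Q=2/7, R=1/7)
  d_2[P] = 4/7*1/7 + 2/7*4/7 + 1/7*2/7 = 2/7
  d_2[Q] = 4/7*1/7 + 2/7*2/7 + 1/7*2/7 = 10/49
  d_2[R] = 4/7*5/7 + 2/7*1/7 + 1/7*3/7 = 25/49
d_2 = (P=2/7, Q=10/49, R=25/49)
  d_3[P] = 2/7*1/7 + 10/49*4/7 + 25/49*2/7 = 104/343
  d_3[Q] = 2/7*1/7 + 10/49*2/7 + 25/49*2/7 = 12/49
  d_3[R] = 2/7*5/7 + 10/49*1/7 + 25/49*3/7 = 155/343
d_3 = (P=104/343, Q=12/49, R=155/343)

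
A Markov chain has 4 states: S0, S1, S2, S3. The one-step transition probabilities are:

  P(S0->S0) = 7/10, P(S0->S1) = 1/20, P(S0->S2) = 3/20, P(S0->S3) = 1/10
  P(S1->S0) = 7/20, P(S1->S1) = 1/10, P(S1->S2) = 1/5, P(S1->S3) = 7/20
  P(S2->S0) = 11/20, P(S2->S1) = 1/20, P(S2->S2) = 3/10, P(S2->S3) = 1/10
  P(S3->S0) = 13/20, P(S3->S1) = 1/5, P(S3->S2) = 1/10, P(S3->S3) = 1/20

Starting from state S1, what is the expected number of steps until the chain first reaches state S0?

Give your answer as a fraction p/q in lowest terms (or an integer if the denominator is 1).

Let h_i = expected steps to first reach S0 from state i.
Boundary: h_S0 = 0.
First-step equations for the other states:
  h_S1 = 1 + 7/20*h_S0 + 1/10*h_S1 + 1/5*h_S2 + 7/20*h_S3
  h_S2 = 1 + 11/20*h_S0 + 1/20*h_S1 + 3/10*h_S2 + 1/10*h_S3
  h_S3 = 1 + 13/20*h_S0 + 1/5*h_S1 + 1/10*h_S2 + 1/20*h_S3

Substituting h_S0 = 0 and rearranging gives the linear system (I - Q) h = 1:
  [9/10, -1/5, -7/20] . (h_S1, h_S2, h_S3) = 1
  [-1/20, 7/10, -1/10] . (h_S1, h_S2, h_S3) = 1
  [-1/5, -1/10, 19/20] . (h_S1, h_S2, h_S3) = 1

Solving yields:
  h_S1 = 4580/2101
  h_S2 = 3840/2101
  h_S3 = 3580/2101

Starting state is S1, so the expected hitting time is h_S1 = 4580/2101.

Answer: 4580/2101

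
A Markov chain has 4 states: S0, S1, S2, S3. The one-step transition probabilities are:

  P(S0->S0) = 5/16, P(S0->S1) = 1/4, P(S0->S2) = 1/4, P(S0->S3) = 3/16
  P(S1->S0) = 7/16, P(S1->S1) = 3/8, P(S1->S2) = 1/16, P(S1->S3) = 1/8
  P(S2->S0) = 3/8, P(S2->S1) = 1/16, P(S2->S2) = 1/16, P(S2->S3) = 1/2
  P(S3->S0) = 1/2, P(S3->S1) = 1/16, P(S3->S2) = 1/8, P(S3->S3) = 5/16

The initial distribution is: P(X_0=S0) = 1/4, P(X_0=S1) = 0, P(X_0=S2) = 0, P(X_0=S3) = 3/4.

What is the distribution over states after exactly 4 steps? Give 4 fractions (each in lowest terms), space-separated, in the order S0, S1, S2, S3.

Answer: 25881/65536 25773/131072 40079/262144 66995/262144

Derivation:
Propagating the distribution step by step (d_{t+1} = d_t * P):
d_0 = (S0=1/4, S1=0, S2=0, S3=3/4)
  d_1[S0] = 1/4*5/16 + 0*7/16 + 0*3/8 + 3/4*1/2 = 29/64
  d_1[S1] = 1/4*1/4 + 0*3/8 + 0*1/16 + 3/4*1/16 = 7/64
  d_1[S2] = 1/4*1/4 + 0*1/16 + 0*1/16 + 3/4*1/8 = 5/32
  d_1[S3] = 1/4*3/16 + 0*1/8 + 0*1/2 + 3/4*5/16 = 9/32
d_1 = (S0=29/64, S1=7/64, S2=5/32, S3=9/32)
  d_2[S0] = 29/64*5/16 + 7/64*7/16 + 5/32*3/8 + 9/32*1/2 = 199/512
  d_2[S1] = 29/64*1/4 + 7/64*3/8 + 5/32*1/16 + 9/32*1/16 = 93/512
  d_2[S2] = 29/64*1/4 + 7/64*1/16 + 5/32*1/16 + 9/32*1/8 = 169/1024
  d_2[S3] = 29/64*3/16 + 7/64*1/8 + 5/32*1/2 + 9/32*5/16 = 271/1024
d_2 = (S0=199/512, S1=93/512, S2=169/1024, S3=271/1024)
  d_3[S0] = 199/512*5/16 + 93/512*7/16 + 169/1024*3/8 + 271/1024*1/2 = 3237/8192
  d_3[S1] = 199/512*1/4 + 93/512*3/8 + 169/1024*1/16 + 271/1024*1/16 = 787/4096
  d_3[S2] = 199/512*1/4 + 93/512*1/16 + 169/1024*1/16 + 271/1024*1/8 = 2489/16384
  d_3[S3] = 199/512*3/16 + 93/512*1/8 + 169/1024*1/2 + 271/1024*5/16 = 4273/16384
d_3 = (S0=3237/8192, S1=787/4096, S2=2489/16384, S3=4273/16384)
  d_4[S0] = 3237/8192*5/16 + 787/4096*7/16 + 2489/16384*3/8 + 4273/16384*1/2 = 25881/65536
  d_4[S1] = 3237/8192*1/4 + 787/4096*3/8 + 2489/16384*1/16 + 4273/16384*1/16 = 25773/131072
  d_4[S2] = 3237/8192*1/4 + 787/4096*1/16 + 2489/16384*1/16 + 4273/16384*1/8 = 40079/262144
  d_4[S3] = 3237/8192*3/16 + 787/4096*1/8 + 2489/16384*1/2 + 4273/16384*5/16 = 66995/262144
d_4 = (S0=25881/65536, S1=25773/131072, S2=40079/262144, S3=66995/262144)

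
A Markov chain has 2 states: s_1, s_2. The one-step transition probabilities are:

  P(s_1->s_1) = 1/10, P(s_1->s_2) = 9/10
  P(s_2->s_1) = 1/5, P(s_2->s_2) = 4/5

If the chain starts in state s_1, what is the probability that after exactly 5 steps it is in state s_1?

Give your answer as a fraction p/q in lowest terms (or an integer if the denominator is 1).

Answer: 18181/100000

Derivation:
Computing P^5 by repeated multiplication:
P^1 =
  s_1: [1/10, 9/10]
  s_2: [1/5, 4/5]
P^2 =
  s_1: [19/100, 81/100]
  s_2: [9/50, 41/50]
P^3 =
  s_1: [181/1000, 819/1000]
  s_2: [91/500, 409/500]
P^4 =
  s_1: [1819/10000, 8181/10000]
  s_2: [909/5000, 4091/5000]
P^5 =
  s_1: [18181/100000, 81819/100000]
  s_2: [9091/50000, 40909/50000]

(P^5)[s_1 -> s_1] = 18181/100000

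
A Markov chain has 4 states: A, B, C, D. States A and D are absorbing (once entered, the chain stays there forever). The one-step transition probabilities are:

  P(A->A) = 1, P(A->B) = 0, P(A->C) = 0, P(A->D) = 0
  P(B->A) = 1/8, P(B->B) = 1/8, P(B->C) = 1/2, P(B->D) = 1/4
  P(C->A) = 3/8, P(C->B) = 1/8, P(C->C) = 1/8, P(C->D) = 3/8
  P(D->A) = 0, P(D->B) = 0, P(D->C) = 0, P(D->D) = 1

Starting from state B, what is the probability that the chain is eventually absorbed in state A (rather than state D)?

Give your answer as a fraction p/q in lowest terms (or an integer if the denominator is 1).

Answer: 19/45

Derivation:
Let a_i = P(absorbed in A | start in state i).
Boundary conditions: a_A = 1, a_D = 0.
For each transient state i, a_i = sum_j P(i->j) * a_j:
  a_B = 1/8*a_A + 1/8*a_B + 1/2*a_C + 1/4*a_D
  a_C = 3/8*a_A + 1/8*a_B + 1/8*a_C + 3/8*a_D

Substituting a_A = 1 and a_D = 0, rearrange to (I - Q) a = r where r[i] = P(i -> A):
  [7/8, -1/2] . (a_B, a_C) = 1/8
  [-1/8, 7/8] . (a_B, a_C) = 3/8

Solving yields:
  a_B = 19/45
  a_C = 22/45

Starting state is B, so the absorption probability is a_B = 19/45.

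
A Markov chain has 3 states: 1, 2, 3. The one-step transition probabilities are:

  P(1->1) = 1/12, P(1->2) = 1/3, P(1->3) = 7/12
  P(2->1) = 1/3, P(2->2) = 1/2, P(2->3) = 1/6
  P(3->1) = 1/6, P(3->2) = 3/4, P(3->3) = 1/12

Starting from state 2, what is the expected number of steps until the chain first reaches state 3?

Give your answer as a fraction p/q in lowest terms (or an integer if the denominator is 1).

Answer: 18/5

Derivation:
Let h_i = expected steps to first reach 3 from state i.
Boundary: h_3 = 0.
First-step equations for the other states:
  h_1 = 1 + 1/12*h_1 + 1/3*h_2 + 7/12*h_3
  h_2 = 1 + 1/3*h_1 + 1/2*h_2 + 1/6*h_3

Substituting h_3 = 0 and rearranging gives the linear system (I - Q) h = 1:
  [11/12, -1/3] . (h_1, h_2) = 1
  [-1/3, 1/2] . (h_1, h_2) = 1

Solving yields:
  h_1 = 12/5
  h_2 = 18/5

Starting state is 2, so the expected hitting time is h_2 = 18/5.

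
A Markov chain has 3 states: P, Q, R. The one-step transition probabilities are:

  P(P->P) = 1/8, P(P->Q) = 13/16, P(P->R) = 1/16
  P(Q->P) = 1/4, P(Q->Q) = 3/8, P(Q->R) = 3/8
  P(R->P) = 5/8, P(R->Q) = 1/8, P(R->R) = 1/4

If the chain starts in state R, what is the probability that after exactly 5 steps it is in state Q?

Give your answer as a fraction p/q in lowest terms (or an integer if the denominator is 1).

Computing P^5 by repeated multiplication:
P^1 =
  P: [1/8, 13/16, 1/16]
  Q: [1/4, 3/8, 3/8]
  R: [5/8, 1/8, 1/4]
P^2 =
  P: [33/128, 53/128, 21/64]
  Q: [23/64, 25/64, 1/4]
  R: [17/64, 75/128, 19/128]
P^3 =
  P: [349/1024, 831/2048, 519/2048]
  Q: [153/512, 481/1024, 237/1024]
  R: [279/1024, 465/1024, 35/128]
P^4 =
  P: [4955/16384, 7549/16384, 485/2048]
  Q: [2453/8192, 3669/8192, 1035/4096]
  R: [2609/8192, 6977/16384, 4189/16384]
P^5 =
  P: [39453/131072, 117469/262144, 65769/262144]
  Q: [20141/65536, 58043/131072, 32747/131072]
  R: [40117/131072, 59037/131072, 15959/65536]

(P^5)[R -> Q] = 59037/131072

Answer: 59037/131072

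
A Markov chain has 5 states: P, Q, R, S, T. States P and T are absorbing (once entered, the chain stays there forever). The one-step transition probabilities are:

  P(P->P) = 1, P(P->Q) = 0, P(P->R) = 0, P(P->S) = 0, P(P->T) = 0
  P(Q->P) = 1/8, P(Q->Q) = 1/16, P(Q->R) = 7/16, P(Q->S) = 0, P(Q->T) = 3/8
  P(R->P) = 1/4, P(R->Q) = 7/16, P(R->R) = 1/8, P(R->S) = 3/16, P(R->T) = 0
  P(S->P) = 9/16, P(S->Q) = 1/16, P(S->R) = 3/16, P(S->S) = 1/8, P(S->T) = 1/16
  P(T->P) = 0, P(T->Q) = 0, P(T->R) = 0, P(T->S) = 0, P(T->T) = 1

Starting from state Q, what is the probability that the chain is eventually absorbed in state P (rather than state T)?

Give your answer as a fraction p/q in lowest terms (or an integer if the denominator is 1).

Answer: 955/2098

Derivation:
Let a_i = P(absorbed in P | start in state i).
Boundary conditions: a_P = 1, a_T = 0.
For each transient state i, a_i = sum_j P(i->j) * a_j:
  a_Q = 1/8*a_P + 1/16*a_Q + 7/16*a_R + 0*a_S + 3/8*a_T
  a_R = 1/4*a_P + 7/16*a_Q + 1/8*a_R + 3/16*a_S + 0*a_T
  a_S = 9/16*a_P + 1/16*a_Q + 3/16*a_R + 1/8*a_S + 1/16*a_T

Substituting a_P = 1 and a_T = 0, rearrange to (I - Q) a = r where r[i] = P(i -> P):
  [15/16, -7/16, 0] . (a_Q, a_R, a_S) = 1/8
  [-7/16, 7/8, -3/16] . (a_Q, a_R, a_S) = 1/4
  [-1/16, -3/16, 7/8] . (a_Q, a_R, a_S) = 9/16

Solving yields:
  a_Q = 955/2098
  a_R = 1447/2098
  a_S = 1727/2098

Starting state is Q, so the absorption probability is a_Q = 955/2098.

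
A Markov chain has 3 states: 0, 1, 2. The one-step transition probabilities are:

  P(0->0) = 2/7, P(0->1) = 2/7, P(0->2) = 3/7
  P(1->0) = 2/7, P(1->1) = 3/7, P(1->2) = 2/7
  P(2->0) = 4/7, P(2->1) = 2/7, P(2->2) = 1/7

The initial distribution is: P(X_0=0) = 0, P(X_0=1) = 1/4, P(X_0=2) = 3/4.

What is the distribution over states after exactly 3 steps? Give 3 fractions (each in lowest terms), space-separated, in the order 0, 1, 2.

Answer: 261/686 457/1372 393/1372

Derivation:
Propagating the distribution step by step (d_{t+1} = d_t * P):
d_0 = (0=0, 1=1/4, 2=3/4)
  d_1[0] = 0*2/7 + 1/4*2/7 + 3/4*4/7 = 1/2
  d_1[1] = 0*2/7 + 1/4*3/7 + 3/4*2/7 = 9/28
  d_1[2] = 0*3/7 + 1/4*2/7 + 3/4*1/7 = 5/28
d_1 = (0=1/2, 1=9/28, 2=5/28)
  d_2[0] = 1/2*2/7 + 9/28*2/7 + 5/28*4/7 = 33/98
  d_2[1] = 1/2*2/7 + 9/28*3/7 + 5/28*2/7 = 65/196
  d_2[2] = 1/2*3/7 + 9/28*2/7 + 5/28*1/7 = 65/196
d_2 = (0=33/98, 1=65/196, 2=65/196)
  d_3[0] = 33/98*2/7 + 65/196*2/7 + 65/196*4/7 = 261/686
  d_3[1] = 33/98*2/7 + 65/196*3/7 + 65/196*2/7 = 457/1372
  d_3[2] = 33/98*3/7 + 65/196*2/7 + 65/196*1/7 = 393/1372
d_3 = (0=261/686, 1=457/1372, 2=393/1372)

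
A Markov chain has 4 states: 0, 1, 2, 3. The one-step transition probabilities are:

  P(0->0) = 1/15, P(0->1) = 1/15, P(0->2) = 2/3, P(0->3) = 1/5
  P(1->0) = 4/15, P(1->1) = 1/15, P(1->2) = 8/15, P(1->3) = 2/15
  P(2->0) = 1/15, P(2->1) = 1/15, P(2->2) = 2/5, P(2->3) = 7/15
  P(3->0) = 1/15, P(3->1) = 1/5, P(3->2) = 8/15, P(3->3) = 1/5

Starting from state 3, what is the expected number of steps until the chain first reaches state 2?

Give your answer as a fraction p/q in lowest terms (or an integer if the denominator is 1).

Answer: 783/428

Derivation:
Let h_i = expected steps to first reach 2 from state i.
Boundary: h_2 = 0.
First-step equations for the other states:
  h_0 = 1 + 1/15*h_0 + 1/15*h_1 + 2/3*h_2 + 1/5*h_3
  h_1 = 1 + 4/15*h_0 + 1/15*h_1 + 8/15*h_2 + 2/15*h_3
  h_3 = 1 + 1/15*h_0 + 1/5*h_1 + 8/15*h_2 + 1/5*h_3

Substituting h_2 = 0 and rearranging gives the linear system (I - Q) h = 1:
  [14/15, -1/15, -1/5] . (h_0, h_1, h_3) = 1
  [-4/15, 14/15, -2/15] . (h_0, h_1, h_3) = 1
  [-1/15, -1/5, 4/5] . (h_0, h_1, h_3) = 1

Solving yields:
  h_0 = 681/428
  h_1 = 765/428
  h_3 = 783/428

Starting state is 3, so the expected hitting time is h_3 = 783/428.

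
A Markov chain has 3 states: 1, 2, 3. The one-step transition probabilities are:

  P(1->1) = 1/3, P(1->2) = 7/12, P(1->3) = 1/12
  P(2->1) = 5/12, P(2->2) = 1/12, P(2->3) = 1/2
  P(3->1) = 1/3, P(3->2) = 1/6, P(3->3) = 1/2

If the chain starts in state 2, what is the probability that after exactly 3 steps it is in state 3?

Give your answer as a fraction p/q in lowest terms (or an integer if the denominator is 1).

Answer: 619/1728

Derivation:
Computing P^3 by repeated multiplication:
P^1 =
  1: [1/3, 7/12, 1/12]
  2: [5/12, 1/12, 1/2]
  3: [1/3, 1/6, 1/2]
P^2 =
  1: [55/144, 37/144, 13/36]
  2: [49/144, 1/3, 47/144]
  3: [25/72, 7/24, 13/36]
P^3 =
  1: [613/1728, 263/864, 589/1728]
  2: [13/36, 485/1728, 619/1728]
  3: [103/288, 31/108, 307/864]

(P^3)[2 -> 3] = 619/1728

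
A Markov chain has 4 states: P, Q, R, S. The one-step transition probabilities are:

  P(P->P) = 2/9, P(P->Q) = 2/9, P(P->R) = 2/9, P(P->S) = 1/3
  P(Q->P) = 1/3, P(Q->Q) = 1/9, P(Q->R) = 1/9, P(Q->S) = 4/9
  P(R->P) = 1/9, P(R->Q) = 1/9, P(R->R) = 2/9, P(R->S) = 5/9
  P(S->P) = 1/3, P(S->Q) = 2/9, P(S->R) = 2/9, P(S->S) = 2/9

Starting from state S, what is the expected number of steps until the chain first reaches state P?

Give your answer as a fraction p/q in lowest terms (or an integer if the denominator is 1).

Answer: 267/77

Derivation:
Let h_i = expected steps to first reach P from state i.
Boundary: h_P = 0.
First-step equations for the other states:
  h_Q = 1 + 1/3*h_P + 1/9*h_Q + 1/9*h_R + 4/9*h_S
  h_R = 1 + 1/9*h_P + 1/9*h_Q + 2/9*h_R + 5/9*h_S
  h_S = 1 + 1/3*h_P + 2/9*h_Q + 2/9*h_R + 2/9*h_S

Substituting h_P = 0 and rearranging gives the linear system (I - Q) h = 1:
  [8/9, -1/9, -4/9] . (h_Q, h_R, h_S) = 1
  [-1/9, 7/9, -5/9] . (h_Q, h_R, h_S) = 1
  [-2/9, -2/9, 7/9] . (h_Q, h_R, h_S) = 1

Solving yields:
  h_Q = 261/77
  h_R = 327/77
  h_S = 267/77

Starting state is S, so the expected hitting time is h_S = 267/77.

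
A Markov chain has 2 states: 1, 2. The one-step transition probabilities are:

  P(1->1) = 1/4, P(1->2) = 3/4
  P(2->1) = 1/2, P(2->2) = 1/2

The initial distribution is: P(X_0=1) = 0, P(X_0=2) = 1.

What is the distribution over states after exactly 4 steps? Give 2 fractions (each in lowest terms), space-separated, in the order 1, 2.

Propagating the distribution step by step (d_{t+1} = d_t * P):
d_0 = (1=0, 2=1)
  d_1[1] = 0*1/4 + 1*1/2 = 1/2
  d_1[2] = 0*3/4 + 1*1/2 = 1/2
d_1 = (1=1/2, 2=1/2)
  d_2[1] = 1/2*1/4 + 1/2*1/2 = 3/8
  d_2[2] = 1/2*3/4 + 1/2*1/2 = 5/8
d_2 = (1=3/8, 2=5/8)
  d_3[1] = 3/8*1/4 + 5/8*1/2 = 13/32
  d_3[2] = 3/8*3/4 + 5/8*1/2 = 19/32
d_3 = (1=13/32, 2=19/32)
  d_4[1] = 13/32*1/4 + 19/32*1/2 = 51/128
  d_4[2] = 13/32*3/4 + 19/32*1/2 = 77/128
d_4 = (1=51/128, 2=77/128)

Answer: 51/128 77/128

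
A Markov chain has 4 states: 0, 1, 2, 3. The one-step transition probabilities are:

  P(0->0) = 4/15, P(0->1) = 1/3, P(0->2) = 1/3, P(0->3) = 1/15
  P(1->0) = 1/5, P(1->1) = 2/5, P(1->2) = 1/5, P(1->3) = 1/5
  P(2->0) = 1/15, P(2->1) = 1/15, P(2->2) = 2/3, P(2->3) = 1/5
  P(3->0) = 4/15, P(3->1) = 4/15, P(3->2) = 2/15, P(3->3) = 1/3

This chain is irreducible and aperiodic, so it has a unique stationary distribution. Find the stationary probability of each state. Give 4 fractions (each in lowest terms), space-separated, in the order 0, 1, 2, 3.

The stationary distribution satisfies pi = pi * P, i.e.:
  pi_0 = 4/15*pi_0 + 1/5*pi_1 + 1/15*pi_2 + 4/15*pi_3
  pi_1 = 1/3*pi_0 + 2/5*pi_1 + 1/15*pi_2 + 4/15*pi_3
  pi_2 = 1/3*pi_0 + 1/5*pi_1 + 2/3*pi_2 + 2/15*pi_3
  pi_3 = 1/15*pi_0 + 1/5*pi_1 + 1/5*pi_2 + 1/3*pi_3
with normalization: pi_0 + pi_1 + pi_2 + pi_3 = 1.

Using the first 3 balance equations plus normalization, the linear system A*pi = b is:
  [-11/15, 1/5, 1/15, 4/15] . pi = 0
  [1/3, -3/5, 1/15, 4/15] . pi = 0
  [1/3, 1/5, -1/3, 2/15] . pi = 0
  [1, 1, 1, 1] . pi = 1

Solving yields:
  pi_0 = 33/191
  pi_1 = 44/191
  pi_2 = 75/191
  pi_3 = 39/191

Verification (pi * P):
  33/191*4/15 + 44/191*1/5 + 75/191*1/15 + 39/191*4/15 = 33/191 = pi_0  (ok)
  33/191*1/3 + 44/191*2/5 + 75/191*1/15 + 39/191*4/15 = 44/191 = pi_1  (ok)
  33/191*1/3 + 44/191*1/5 + 75/191*2/3 + 39/191*2/15 = 75/191 = pi_2  (ok)
  33/191*1/15 + 44/191*1/5 + 75/191*1/5 + 39/191*1/3 = 39/191 = pi_3  (ok)

Answer: 33/191 44/191 75/191 39/191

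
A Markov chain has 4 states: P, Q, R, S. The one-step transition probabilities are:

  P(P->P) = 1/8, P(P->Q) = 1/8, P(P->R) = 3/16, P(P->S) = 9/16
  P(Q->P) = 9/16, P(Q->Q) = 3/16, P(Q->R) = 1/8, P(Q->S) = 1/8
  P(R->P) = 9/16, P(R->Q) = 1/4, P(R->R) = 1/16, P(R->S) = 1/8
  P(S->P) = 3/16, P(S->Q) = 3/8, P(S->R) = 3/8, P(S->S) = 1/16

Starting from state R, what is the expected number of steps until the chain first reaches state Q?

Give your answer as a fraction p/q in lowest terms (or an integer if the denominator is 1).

Let h_i = expected steps to first reach Q from state i.
Boundary: h_Q = 0.
First-step equations for the other states:
  h_P = 1 + 1/8*h_P + 1/8*h_Q + 3/16*h_R + 9/16*h_S
  h_R = 1 + 9/16*h_P + 1/4*h_Q + 1/16*h_R + 1/8*h_S
  h_S = 1 + 3/16*h_P + 3/8*h_Q + 3/8*h_R + 1/16*h_S

Substituting h_Q = 0 and rearranging gives the linear system (I - Q) h = 1:
  [7/8, -3/16, -9/16] . (h_P, h_R, h_S) = 1
  [-9/16, 15/16, -1/8] . (h_P, h_R, h_S) = 1
  [-3/16, -3/8, 15/16] . (h_P, h_R, h_S) = 1

Solving yields:
  h_P = 604/139
  h_R = 1732/417
  h_S = 500/139

Starting state is R, so the expected hitting time is h_R = 1732/417.

Answer: 1732/417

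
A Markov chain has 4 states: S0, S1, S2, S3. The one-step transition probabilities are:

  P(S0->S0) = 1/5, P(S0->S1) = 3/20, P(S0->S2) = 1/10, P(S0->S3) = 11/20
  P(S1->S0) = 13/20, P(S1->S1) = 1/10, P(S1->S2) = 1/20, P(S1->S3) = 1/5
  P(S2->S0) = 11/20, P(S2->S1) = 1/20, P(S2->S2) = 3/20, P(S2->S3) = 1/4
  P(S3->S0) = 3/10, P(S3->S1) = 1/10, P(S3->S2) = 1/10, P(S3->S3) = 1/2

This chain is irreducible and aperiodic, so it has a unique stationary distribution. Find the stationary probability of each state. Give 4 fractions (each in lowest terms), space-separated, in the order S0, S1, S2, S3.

The stationary distribution satisfies pi = pi * P, i.e.:
  pi_S0 = 1/5*pi_S0 + 13/20*pi_S1 + 11/20*pi_S2 + 3/10*pi_S3
  pi_S1 = 3/20*pi_S0 + 1/10*pi_S1 + 1/20*pi_S2 + 1/10*pi_S3
  pi_S2 = 1/10*pi_S0 + 1/20*pi_S1 + 3/20*pi_S2 + 1/10*pi_S3
  pi_S3 = 11/20*pi_S0 + 1/5*pi_S1 + 1/4*pi_S2 + 1/2*pi_S3
with normalization: pi_S0 + pi_S1 + pi_S2 + pi_S3 = 1.

Using the first 3 balance equations plus normalization, the linear system A*pi = b is:
  [-4/5, 13/20, 11/20, 3/10] . pi = 0
  [3/20, -9/10, 1/20, 1/10] . pi = 0
  [1/10, 1/20, -17/20, 1/10] . pi = 0
  [1, 1, 1, 1] . pi = 1

Solving yields:
  pi_S0 = 1358/4105
  pi_S1 = 458/4105
  pi_S2 = 408/4105
  pi_S3 = 1881/4105

Verification (pi * P):
  1358/4105*1/5 + 458/4105*13/20 + 408/4105*11/20 + 1881/4105*3/10 = 1358/4105 = pi_S0  (ok)
  1358/4105*3/20 + 458/4105*1/10 + 408/4105*1/20 + 1881/4105*1/10 = 458/4105 = pi_S1  (ok)
  1358/4105*1/10 + 458/4105*1/20 + 408/4105*3/20 + 1881/4105*1/10 = 408/4105 = pi_S2  (ok)
  1358/4105*11/20 + 458/4105*1/5 + 408/4105*1/4 + 1881/4105*1/2 = 1881/4105 = pi_S3  (ok)

Answer: 1358/4105 458/4105 408/4105 1881/4105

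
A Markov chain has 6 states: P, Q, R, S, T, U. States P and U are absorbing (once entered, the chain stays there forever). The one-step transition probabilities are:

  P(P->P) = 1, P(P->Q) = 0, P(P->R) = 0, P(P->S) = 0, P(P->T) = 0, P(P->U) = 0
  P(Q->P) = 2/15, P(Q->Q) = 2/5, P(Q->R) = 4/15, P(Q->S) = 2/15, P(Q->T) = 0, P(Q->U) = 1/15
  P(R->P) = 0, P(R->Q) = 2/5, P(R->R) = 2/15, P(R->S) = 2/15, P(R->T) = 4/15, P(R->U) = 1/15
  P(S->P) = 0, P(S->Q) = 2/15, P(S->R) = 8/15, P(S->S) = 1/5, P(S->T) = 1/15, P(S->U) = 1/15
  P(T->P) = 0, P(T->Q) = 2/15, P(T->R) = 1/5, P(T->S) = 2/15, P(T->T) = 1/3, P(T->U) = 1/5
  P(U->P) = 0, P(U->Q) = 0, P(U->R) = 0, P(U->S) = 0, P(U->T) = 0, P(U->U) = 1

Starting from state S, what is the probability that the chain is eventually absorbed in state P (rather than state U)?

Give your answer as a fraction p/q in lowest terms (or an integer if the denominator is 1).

Answer: 206/667

Derivation:
Let a_i = P(absorbed in P | start in state i).
Boundary conditions: a_P = 1, a_U = 0.
For each transient state i, a_i = sum_j P(i->j) * a_j:
  a_Q = 2/15*a_P + 2/5*a_Q + 4/15*a_R + 2/15*a_S + 0*a_T + 1/15*a_U
  a_R = 0*a_P + 2/5*a_Q + 2/15*a_R + 2/15*a_S + 4/15*a_T + 1/15*a_U
  a_S = 0*a_P + 2/15*a_Q + 8/15*a_R + 1/5*a_S + 1/15*a_T + 1/15*a_U
  a_T = 0*a_P + 2/15*a_Q + 1/5*a_R + 2/15*a_S + 1/3*a_T + 1/5*a_U

Substituting a_P = 1 and a_U = 0, rearrange to (I - Q) a = r where r[i] = P(i -> P):
  [3/5, -4/15, -2/15, 0] . (a_Q, a_R, a_S, a_T) = 2/15
  [-2/5, 13/15, -2/15, -4/15] . (a_Q, a_R, a_S, a_T) = 0
  [-2/15, -8/15, 4/5, -1/15] . (a_Q, a_R, a_S, a_T) = 0
  [-2/15, -1/5, -2/15, 2/3] . (a_Q, a_R, a_S, a_T) = 0

Solving yields:
  a_Q = 10/23
  a_R = 216/667
  a_S = 206/667
  a_T = 164/667

Starting state is S, so the absorption probability is a_S = 206/667.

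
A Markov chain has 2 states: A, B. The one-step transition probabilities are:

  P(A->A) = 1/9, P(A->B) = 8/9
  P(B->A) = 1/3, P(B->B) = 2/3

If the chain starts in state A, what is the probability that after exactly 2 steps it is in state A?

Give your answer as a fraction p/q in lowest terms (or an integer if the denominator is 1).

Computing P^2 by repeated multiplication:
P^1 =
  A: [1/9, 8/9]
  B: [1/3, 2/3]
P^2 =
  A: [25/81, 56/81]
  B: [7/27, 20/27]

(P^2)[A -> A] = 25/81

Answer: 25/81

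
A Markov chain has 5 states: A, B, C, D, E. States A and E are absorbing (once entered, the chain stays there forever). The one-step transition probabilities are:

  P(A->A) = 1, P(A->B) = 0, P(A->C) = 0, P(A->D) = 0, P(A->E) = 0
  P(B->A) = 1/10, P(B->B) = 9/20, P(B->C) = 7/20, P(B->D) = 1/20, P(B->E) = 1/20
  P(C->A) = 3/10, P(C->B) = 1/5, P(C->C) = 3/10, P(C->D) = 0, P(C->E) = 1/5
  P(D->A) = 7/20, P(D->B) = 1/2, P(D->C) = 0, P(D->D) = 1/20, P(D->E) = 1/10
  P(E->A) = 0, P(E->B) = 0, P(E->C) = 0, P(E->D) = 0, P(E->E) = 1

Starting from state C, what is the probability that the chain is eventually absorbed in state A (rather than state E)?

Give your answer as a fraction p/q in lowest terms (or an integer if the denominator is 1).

Let a_i = P(absorbed in A | start in state i).
Boundary conditions: a_A = 1, a_E = 0.
For each transient state i, a_i = sum_j P(i->j) * a_j:
  a_B = 1/10*a_A + 9/20*a_B + 7/20*a_C + 1/20*a_D + 1/20*a_E
  a_C = 3/10*a_A + 1/5*a_B + 3/10*a_C + 0*a_D + 1/5*a_E
  a_D = 7/20*a_A + 1/2*a_B + 0*a_C + 1/20*a_D + 1/10*a_E

Substituting a_A = 1 and a_E = 0, rearrange to (I - Q) a = r where r[i] = P(i -> A):
  [11/20, -7/20, -1/20] . (a_B, a_C, a_D) = 1/10
  [-1/5, 7/10, 0] . (a_B, a_C, a_D) = 3/10
  [-1/2, 0, 19/20] . (a_B, a_C, a_D) = 7/20

Solving yields:
  a_B = 102/161
  a_C = 687/1127
  a_D = 113/161

Starting state is C, so the absorption probability is a_C = 687/1127.

Answer: 687/1127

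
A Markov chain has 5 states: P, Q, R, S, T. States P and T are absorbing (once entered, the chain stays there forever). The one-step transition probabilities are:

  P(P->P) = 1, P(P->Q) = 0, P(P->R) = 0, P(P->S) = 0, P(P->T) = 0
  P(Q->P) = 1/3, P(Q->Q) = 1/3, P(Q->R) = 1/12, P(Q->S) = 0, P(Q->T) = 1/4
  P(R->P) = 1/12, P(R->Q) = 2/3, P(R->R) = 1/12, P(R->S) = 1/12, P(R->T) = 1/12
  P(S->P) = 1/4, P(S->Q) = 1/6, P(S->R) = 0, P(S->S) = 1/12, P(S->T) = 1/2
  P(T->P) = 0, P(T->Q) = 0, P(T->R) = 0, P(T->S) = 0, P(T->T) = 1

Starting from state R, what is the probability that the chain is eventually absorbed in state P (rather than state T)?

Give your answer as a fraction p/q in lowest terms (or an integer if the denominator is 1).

Let a_i = P(absorbed in P | start in state i).
Boundary conditions: a_P = 1, a_T = 0.
For each transient state i, a_i = sum_j P(i->j) * a_j:
  a_Q = 1/3*a_P + 1/3*a_Q + 1/12*a_R + 0*a_S + 1/4*a_T
  a_R = 1/12*a_P + 2/3*a_Q + 1/12*a_R + 1/12*a_S + 1/12*a_T
  a_S = 1/4*a_P + 1/6*a_Q + 0*a_R + 1/12*a_S + 1/2*a_T

Substituting a_P = 1 and a_T = 0, rearrange to (I - Q) a = r where r[i] = P(i -> P):
  [2/3, -1/12, 0] . (a_Q, a_R, a_S) = 1/3
  [-2/3, 11/12, -1/12] . (a_Q, a_R, a_S) = 1/12
  [-1/6, 0, 11/12] . (a_Q, a_R, a_S) = 1/4

Solving yields:
  a_Q = 249/439
  a_R = 236/439
  a_S = 165/439

Starting state is R, so the absorption probability is a_R = 236/439.

Answer: 236/439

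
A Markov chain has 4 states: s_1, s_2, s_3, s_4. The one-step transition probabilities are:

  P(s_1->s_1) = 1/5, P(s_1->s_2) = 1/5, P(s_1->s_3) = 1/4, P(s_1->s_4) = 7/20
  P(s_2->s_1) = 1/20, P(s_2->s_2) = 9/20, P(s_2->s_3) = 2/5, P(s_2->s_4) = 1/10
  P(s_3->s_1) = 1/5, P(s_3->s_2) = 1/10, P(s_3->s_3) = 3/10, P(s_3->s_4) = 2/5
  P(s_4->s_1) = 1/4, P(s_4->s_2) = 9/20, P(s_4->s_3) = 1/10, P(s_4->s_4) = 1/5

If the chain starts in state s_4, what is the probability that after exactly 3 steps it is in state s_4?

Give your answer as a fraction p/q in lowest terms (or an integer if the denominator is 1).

Answer: 1957/8000

Derivation:
Computing P^3 by repeated multiplication:
P^1 =
  s_1: [1/5, 1/5, 1/4, 7/20]
  s_2: [1/20, 9/20, 2/5, 1/10]
  s_3: [1/5, 1/10, 3/10, 2/5]
  s_4: [1/4, 9/20, 1/10, 1/5]
P^2 =
  s_1: [3/16, 5/16, 6/25, 13/50]
  s_2: [11/80, 119/400, 129/400, 97/400]
  s_3: [41/200, 59/200, 11/50, 7/25]
  s_4: [57/400, 141/400, 117/400, 17/80]
P^3 =
  s_1: [1329/8000, 2553/8000, 2159/8000, 1959/8000]
  s_2: [67/400, 1211/4000, 439/1600, 2043/8000]
  s_3: [679/4000, 1287/4000, 1053/4000, 981/4000]
  s_4: [631/4000, 39/125, 457/1600, 1957/8000]

(P^3)[s_4 -> s_4] = 1957/8000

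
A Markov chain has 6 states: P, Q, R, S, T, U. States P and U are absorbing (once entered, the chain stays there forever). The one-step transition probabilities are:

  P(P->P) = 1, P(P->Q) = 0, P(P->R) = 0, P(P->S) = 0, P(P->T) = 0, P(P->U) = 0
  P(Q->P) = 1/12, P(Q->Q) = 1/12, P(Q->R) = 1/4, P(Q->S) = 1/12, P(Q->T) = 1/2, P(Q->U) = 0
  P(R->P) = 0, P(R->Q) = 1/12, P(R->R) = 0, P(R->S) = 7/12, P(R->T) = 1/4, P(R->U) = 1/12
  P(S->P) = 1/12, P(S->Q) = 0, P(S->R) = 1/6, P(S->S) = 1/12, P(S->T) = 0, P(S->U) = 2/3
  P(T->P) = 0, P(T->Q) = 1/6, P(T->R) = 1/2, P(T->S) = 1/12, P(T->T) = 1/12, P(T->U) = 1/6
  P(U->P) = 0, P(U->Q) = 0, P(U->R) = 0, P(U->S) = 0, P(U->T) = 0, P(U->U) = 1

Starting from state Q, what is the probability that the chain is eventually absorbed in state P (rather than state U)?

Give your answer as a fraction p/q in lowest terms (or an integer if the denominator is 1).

Let a_i = P(absorbed in P | start in state i).
Boundary conditions: a_P = 1, a_U = 0.
For each transient state i, a_i = sum_j P(i->j) * a_j:
  a_Q = 1/12*a_P + 1/12*a_Q + 1/4*a_R + 1/12*a_S + 1/2*a_T + 0*a_U
  a_R = 0*a_P + 1/12*a_Q + 0*a_R + 7/12*a_S + 1/4*a_T + 1/12*a_U
  a_S = 1/12*a_P + 0*a_Q + 1/6*a_R + 1/12*a_S + 0*a_T + 2/3*a_U
  a_T = 0*a_P + 1/6*a_Q + 1/2*a_R + 1/12*a_S + 1/12*a_T + 1/6*a_U

Substituting a_P = 1 and a_U = 0, rearrange to (I - Q) a = r where r[i] = P(i -> P):
  [11/12, -1/4, -1/12, -1/2] . (a_Q, a_R, a_S, a_T) = 1/12
  [-1/12, 1, -7/12, -1/4] . (a_Q, a_R, a_S, a_T) = 0
  [0, -1/6, 11/12, 0] . (a_Q, a_R, a_S, a_T) = 1/12
  [-1/6, -1/2, -1/12, 11/12] . (a_Q, a_R, a_S, a_T) = 0

Solving yields:
  a_Q = 1772/9615
  a_R = 1006/9615
  a_S = 1057/9615
  a_T = 967/9615

Starting state is Q, so the absorption probability is a_Q = 1772/9615.

Answer: 1772/9615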